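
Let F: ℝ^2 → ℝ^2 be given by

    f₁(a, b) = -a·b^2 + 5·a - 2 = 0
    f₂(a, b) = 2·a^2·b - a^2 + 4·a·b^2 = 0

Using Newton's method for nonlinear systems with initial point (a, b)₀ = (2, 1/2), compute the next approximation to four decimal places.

At (2, 1/2): F = (7.5000, 2.0000).
Jacobian J = [[-b^2 + 5, -2·a·b], [4·a·b - 2·a + 4·b^2, 2·a^2 + 8·a·b]].
At the point, J = [[4.7500, -2.0000], [1.0000, 16.0000]] (det J = 78.0000).
Solving J·Δ = −F gives Δ = (-1.5897, -0.0256).
Then the next iterate is (a, b)₁ = (0.4103, 0.4744).

(0.4103, 0.4744)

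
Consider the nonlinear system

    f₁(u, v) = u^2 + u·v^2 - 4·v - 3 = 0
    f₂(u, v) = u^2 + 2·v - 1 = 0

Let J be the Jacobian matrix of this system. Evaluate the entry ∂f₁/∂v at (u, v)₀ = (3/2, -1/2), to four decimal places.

-5.5000

∂f₁/∂v = 2·u·v - 4.
At (3/2, -1/2) this is -5.5000.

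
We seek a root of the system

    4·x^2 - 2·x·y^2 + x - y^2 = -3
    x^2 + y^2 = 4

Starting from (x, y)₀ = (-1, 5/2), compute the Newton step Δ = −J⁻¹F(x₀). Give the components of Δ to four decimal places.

At (-1, 5/2): F = (12.2500, 3.2500).
Jacobian J = [[8·x - 2·y^2 + 1, -4·x·y - 2·y], [2·x, 2·y]].
At the point, J = [[-19.5000, 5.0000], [-2.0000, 5.0000]] (det J = -87.5000).
Solving J·Δ = −F gives Δ = (0.5143, -0.4443).

(0.5143, -0.4443)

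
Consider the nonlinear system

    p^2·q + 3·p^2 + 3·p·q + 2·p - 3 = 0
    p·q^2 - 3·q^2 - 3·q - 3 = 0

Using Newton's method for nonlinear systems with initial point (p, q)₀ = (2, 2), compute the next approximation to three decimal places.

(1.572, -0.102)

At (2, 2): F = (33.000, -13.000).
Jacobian J = [[2·p·q + 6·p + 3·q + 2, p^2 + 3·p], [q^2, 2·p·q - 6·q - 3]].
At the point, J = [[28.000, 10.000], [4.000, -7.000]] (det J = -236.000).
Solving J·Δ = −F gives Δ = (-0.428, -2.102).
Then the next iterate is (p, q)₁ = (1.572, -0.102).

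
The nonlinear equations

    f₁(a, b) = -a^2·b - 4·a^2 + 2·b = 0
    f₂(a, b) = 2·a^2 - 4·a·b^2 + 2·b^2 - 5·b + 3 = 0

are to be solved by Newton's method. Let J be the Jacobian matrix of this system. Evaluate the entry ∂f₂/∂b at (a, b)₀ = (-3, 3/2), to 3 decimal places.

37.000

∂f₂/∂b = -8·a·b + 4·b - 5.
At (-3, 3/2) this is 37.000.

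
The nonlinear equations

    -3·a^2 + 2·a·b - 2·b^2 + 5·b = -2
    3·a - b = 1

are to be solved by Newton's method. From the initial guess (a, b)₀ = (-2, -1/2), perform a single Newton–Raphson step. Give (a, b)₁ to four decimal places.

(-0.4750, -2.4250)

At (-2, -1/2): F = (-11.0000, -6.5000).
Jacobian J = [[-6·a + 2·b, 2·a - 4·b + 5], [3, -1]].
At the point, J = [[11.0000, 3.0000], [3.0000, -1.0000]] (det J = -20.0000).
Solving J·Δ = −F gives Δ = (1.5250, -1.9250).
Then the next iterate is (a, b)₁ = (-0.4750, -2.4250).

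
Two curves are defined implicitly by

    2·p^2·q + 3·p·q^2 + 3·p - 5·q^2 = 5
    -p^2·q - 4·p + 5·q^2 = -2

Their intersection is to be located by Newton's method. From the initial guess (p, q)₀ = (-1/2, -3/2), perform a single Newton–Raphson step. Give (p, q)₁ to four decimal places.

(-0.2502, -0.5655)

At (-1/2, -3/2): F = (-21.8750, 15.6250).
Jacobian J = [[4·p·q + 3·q^2 + 3, 2·p^2 + 6·p·q - 10·q], [-2·p·q - 4, -p^2 + 10·q]].
At the point, J = [[12.7500, 20.0000], [-5.5000, -15.2500]] (det J = -84.4375).
Solving J·Δ = −F gives Δ = (0.2498, 0.9345).
Then the next iterate is (p, q)₁ = (-0.2502, -0.5655).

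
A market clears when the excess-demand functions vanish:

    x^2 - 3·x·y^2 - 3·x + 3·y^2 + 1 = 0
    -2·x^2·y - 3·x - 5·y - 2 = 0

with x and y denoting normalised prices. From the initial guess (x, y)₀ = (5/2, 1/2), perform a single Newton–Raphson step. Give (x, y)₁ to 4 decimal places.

(1.4968, -0.0842)

At (5/2, 1/2): F = (-1.3750, -18.2500).
Jacobian J = [[2·x - 3·y^2 - 3, -6·x·y + 6·y], [-4·x·y - 3, -2·x^2 - 5]].
At the point, J = [[1.2500, -4.5000], [-8.0000, -17.5000]] (det J = -57.8750).
Solving J·Δ = −F gives Δ = (-1.0032, -0.5842).
Then the next iterate is (x, y)₁ = (1.4968, -0.0842).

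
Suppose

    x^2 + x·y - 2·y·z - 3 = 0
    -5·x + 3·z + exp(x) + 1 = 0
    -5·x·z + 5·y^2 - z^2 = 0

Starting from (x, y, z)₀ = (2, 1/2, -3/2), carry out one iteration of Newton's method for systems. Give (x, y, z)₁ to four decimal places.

(2.2214, -0.0271, 0.3607)

At (2, 1/2, -3/2): F = (3.5000, -6.110944, 14.0000).
Jacobian J = [[2·x + y, x - 2·z, -2·y], [exp(x) - 5, 0, 3], [-5·z, 10·y, -5·x - 2·z]].
At the point, J = [[4.5000, 5.0000, -1.0000], [2.389056, 0.0000, 3.0000], [7.5000, 5.0000, -7.0000]] (det J = 116.671683).
Solving J·Δ = −F gives Δ = (0.2214, -0.5271, 1.8607).
Then the next iterate is (x, y, z)₁ = (2.2214, -0.0271, 0.3607).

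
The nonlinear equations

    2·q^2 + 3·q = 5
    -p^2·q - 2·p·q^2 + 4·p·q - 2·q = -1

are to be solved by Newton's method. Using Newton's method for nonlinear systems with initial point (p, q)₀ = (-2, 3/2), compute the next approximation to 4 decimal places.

(-0.6519, 1.0556)

At (-2, 3/2): F = (4.0000, -11.0000).
Jacobian J = [[0, 4·q + 3], [-2·p·q - 2·q^2 + 4·q, -p^2 - 4·p·q + 4·p - 2]].
At the point, J = [[0.0000, 9.0000], [7.5000, -2.0000]] (det J = -67.5000).
Solving J·Δ = −F gives Δ = (1.3481, -0.4444).
Then the next iterate is (p, q)₁ = (-0.6519, 1.0556).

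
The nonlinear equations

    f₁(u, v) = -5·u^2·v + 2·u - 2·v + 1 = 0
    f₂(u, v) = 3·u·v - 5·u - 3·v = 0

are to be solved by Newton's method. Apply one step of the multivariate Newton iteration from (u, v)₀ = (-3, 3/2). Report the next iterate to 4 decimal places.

(-1.6979, 1.1957)

At (-3, 3/2): F = (-75.5000, -3.0000).
Jacobian J = [[-10·u·v + 2, -5·u^2 - 2], [3·v - 5, 3·u - 3]].
At the point, J = [[47.0000, -47.0000], [-0.5000, -12.0000]] (det J = -587.5000).
Solving J·Δ = −F gives Δ = (1.3021, -0.3043).
Then the next iterate is (u, v)₁ = (-1.6979, 1.1957).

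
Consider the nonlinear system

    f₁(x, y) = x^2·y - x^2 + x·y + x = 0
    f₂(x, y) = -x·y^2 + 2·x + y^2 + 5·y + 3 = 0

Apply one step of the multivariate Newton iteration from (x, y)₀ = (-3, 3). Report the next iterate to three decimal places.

(-3.600, 1.200)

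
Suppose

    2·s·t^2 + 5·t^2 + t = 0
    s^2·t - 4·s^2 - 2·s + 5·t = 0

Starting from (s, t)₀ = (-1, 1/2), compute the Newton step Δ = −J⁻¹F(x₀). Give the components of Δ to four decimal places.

(0.2059, -0.3382)

At (-1, 1/2): F = (1.2500, 1.0000).
Jacobian J = [[2·t^2, 4·s·t + 10·t + 1], [2·s·t - 8·s - 2, s^2 + 5]].
At the point, J = [[0.5000, 4.0000], [5.0000, 6.0000]] (det J = -17.0000).
Solving J·Δ = −F gives Δ = (0.2059, -0.3382).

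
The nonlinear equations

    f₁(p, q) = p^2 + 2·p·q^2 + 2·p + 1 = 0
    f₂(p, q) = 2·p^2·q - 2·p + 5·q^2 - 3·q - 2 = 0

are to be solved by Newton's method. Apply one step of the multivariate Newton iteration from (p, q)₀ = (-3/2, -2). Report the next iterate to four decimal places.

(-1.4945, -1.0240)

At (-3/2, -2): F = (-11.7500, 18.0000).
Jacobian J = [[2·p + 2·q^2 + 2, 4·p·q], [4·p·q - 2, 2·p^2 + 10·q - 3]].
At the point, J = [[7.0000, 12.0000], [10.0000, -18.5000]] (det J = -249.5000).
Solving J·Δ = −F gives Δ = (0.0055, 0.9760).
Then the next iterate is (p, q)₁ = (-1.4945, -1.0240).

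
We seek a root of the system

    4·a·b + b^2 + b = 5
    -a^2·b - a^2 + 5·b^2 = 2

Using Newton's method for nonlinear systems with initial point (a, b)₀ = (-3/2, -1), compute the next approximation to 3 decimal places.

(-1.679, -0.755)

At (-3/2, -1): F = (1.000, 3.000).
Jacobian J = [[4·b, 4·a + 2·b + 1], [-2·a·b - 2·a, -a^2 + 10·b]].
At the point, J = [[-4.000, -7.000], [0.000, -12.250]] (det J = 49.000).
Solving J·Δ = −F gives Δ = (-0.179, 0.245).
Then the next iterate is (a, b)₁ = (-1.679, -0.755).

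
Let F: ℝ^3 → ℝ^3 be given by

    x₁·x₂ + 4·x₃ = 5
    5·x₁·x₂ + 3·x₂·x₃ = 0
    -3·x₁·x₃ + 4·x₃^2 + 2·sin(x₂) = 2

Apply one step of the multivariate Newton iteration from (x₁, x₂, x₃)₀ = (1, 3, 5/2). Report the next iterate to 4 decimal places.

(0.5822, 1.4338, 1.2049)

At (1, 3, 5/2): F = (8.0000, 37.5000, 15.782240).
Jacobian J = [[x₂, x₁, 4], [5·x₂, 5·x₁ + 3·x₃, 3·x₂], [-3·x₃, 2·cos(x₂), -3·x₁ + 8·x₃]].
At the point, J = [[3.0000, 1.0000, 4.0000], [15.0000, 12.5000, 9.0000], [-7.5000, -1.979985, 17.0000]] (det J = 624.660495).
Solving J·Δ = −F gives Δ = (-0.4178, -1.5662, -1.2951).
Then the next iterate is (x₁, x₂, x₃)₁ = (0.5822, 1.4338, 1.2049).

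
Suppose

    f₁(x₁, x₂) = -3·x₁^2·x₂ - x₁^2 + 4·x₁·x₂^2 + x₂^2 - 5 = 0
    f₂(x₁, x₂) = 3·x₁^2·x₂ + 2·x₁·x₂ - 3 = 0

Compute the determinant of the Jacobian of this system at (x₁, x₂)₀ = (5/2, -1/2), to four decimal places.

-169.7500

J = [[-6·x₁·x₂ - 2·x₁ + 4·x₂^2, -3·x₁^2 + 8·x₁·x₂ + 2·x₂], [6·x₁·x₂ + 2·x₂, 3·x₁^2 + 2·x₁]].
At the point, J = [[3.5000, -29.7500], [-8.5000, 23.7500]].
det J = -169.7500.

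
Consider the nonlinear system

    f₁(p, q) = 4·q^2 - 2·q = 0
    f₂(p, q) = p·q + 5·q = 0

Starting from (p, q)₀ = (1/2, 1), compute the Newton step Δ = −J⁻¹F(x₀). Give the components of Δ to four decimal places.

(-3.6667, -0.3333)

At (1/2, 1): F = (2.0000, 5.5000).
Jacobian J = [[0, 8·q - 2], [q, p + 5]].
At the point, J = [[0.0000, 6.0000], [1.0000, 5.5000]] (det J = -6.0000).
Solving J·Δ = −F gives Δ = (-3.6667, -0.3333).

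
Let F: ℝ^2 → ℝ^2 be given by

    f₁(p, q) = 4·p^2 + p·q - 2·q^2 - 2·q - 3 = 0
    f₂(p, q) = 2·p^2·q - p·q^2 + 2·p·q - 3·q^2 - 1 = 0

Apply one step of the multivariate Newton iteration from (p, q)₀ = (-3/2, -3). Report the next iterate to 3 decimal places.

(-0.704, -1.418)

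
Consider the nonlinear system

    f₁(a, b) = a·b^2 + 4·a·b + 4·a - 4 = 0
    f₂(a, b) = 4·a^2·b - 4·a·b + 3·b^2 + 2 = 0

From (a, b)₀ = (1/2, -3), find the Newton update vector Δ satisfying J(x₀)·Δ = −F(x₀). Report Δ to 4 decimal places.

(5.1842, 1.6842)

At (1/2, -3): F = (-3.5000, 32.0000).
Jacobian J = [[b^2 + 4·b + 4, 2·a·b + 4·a], [8·a·b - 4·b, 4·a^2 - 4·a + 6·b]].
At the point, J = [[1.0000, -1.0000], [0.0000, -19.0000]] (det J = -19.0000).
Solving J·Δ = −F gives Δ = (5.1842, 1.6842).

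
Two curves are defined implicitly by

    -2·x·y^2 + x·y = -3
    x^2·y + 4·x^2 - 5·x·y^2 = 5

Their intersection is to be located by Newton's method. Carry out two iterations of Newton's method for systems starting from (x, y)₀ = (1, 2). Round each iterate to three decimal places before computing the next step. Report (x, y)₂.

At (1, 2): F = (-3.000, -19.000).
Jacobian J = [[-2·y^2 + y, -4·x·y + x], [2·x·y + 8·x - 5·y^2, x^2 - 10·x·y]].
At the point, J = [[-6.000, -7.000], [-8.000, -19.000]] (det J = 58.000).
Solving J·Δ = −F gives Δ = (1.310, -1.552).
Then the next iterate is (x, y)₁ = (2.310, 0.448).
Round to (2.310, 0.448) and repeat: F = (3.10763, 16.41684), J = [[0.04659, -1.82952], [19.54624, -5.01270]].
Δ = (-0.407, 1.688), so (x, y)₂ = (1.903, 2.136).

(1.903, 2.136)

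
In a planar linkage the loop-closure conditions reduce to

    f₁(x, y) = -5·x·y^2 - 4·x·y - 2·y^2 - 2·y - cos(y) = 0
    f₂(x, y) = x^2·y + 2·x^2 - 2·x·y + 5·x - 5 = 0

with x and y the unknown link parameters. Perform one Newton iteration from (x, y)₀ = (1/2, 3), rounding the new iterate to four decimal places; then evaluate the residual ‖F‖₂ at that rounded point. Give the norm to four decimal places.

4.1461

At (1/2, 3): F = (-51.510008, -4.2500).
Jacobian J = [[-5·y^2 - 4·y, -10·x·y - 4·x - 4·y + sin(y) - 2], [2·x·y + 4·x - 2·y + 5, x^2 - 2·x]].
At the point, J = [[-57.0000, -30.858880], [4.0000, -0.7500]] (det J = 166.185520).
Solving J·Δ = −F gives Δ = (0.5567, -2.6975).
Then the next iterate is (x, y)₁ = (1.0567, 0.3025).
Re-evaluating at (1.0567, 0.3025): F = (-3.504687, 2.215202), so ‖F‖₂ = 4.1461.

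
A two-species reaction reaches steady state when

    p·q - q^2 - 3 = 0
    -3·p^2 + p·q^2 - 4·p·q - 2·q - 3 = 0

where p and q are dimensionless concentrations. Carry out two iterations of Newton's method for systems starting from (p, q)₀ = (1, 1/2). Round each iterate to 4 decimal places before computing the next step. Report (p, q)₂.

(11.8357, -1.5506)

At (1, 1/2): F = (-2.7500, -8.7500).
Jacobian J = [[q, p - 2·q], [-6·p + q^2 - 4·q, 2·p·q - 4·p - 2]].
At the point, J = [[0.5000, 0.0000], [-7.7500, -5.0000]] (det J = -2.5000).
Solving J·Δ = −F gives Δ = (5.5000, -10.2750).
Then the next iterate is (p, q)₁ = (6.5000, -9.7750).
Round to (6.5000, -9.7750) and repeat: F = (-162.088125, 765.029063), J = [[-9.7750, 26.0500], [95.650625, -155.0750]].
Δ = (5.3357, 8.2244), so (p, q)₂ = (11.8357, -1.5506).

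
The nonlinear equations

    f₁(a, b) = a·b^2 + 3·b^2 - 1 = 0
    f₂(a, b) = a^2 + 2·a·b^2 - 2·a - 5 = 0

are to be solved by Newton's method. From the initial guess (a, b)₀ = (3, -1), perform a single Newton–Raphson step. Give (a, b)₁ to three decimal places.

At (3, -1): F = (5.000, 4.000).
Jacobian J = [[b^2, 2·a·b + 6·b], [2·a + 2·b^2 - 2, 4·a·b]].
At the point, J = [[1.000, -12.000], [6.000, -12.000]] (det J = 60.000).
Solving J·Δ = −F gives Δ = (0.200, 0.433).
Then the next iterate is (a, b)₁ = (3.200, -0.567).

(3.200, -0.567)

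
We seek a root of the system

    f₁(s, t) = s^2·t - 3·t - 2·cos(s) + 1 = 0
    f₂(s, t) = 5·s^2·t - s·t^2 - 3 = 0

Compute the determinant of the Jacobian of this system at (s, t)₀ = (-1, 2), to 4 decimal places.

J = [[2·s·t + 2·sin(s), s^2 - 3], [10·s·t - t^2, 5·s^2 - 2·s·t]].
At the point, J = [[-5.682942, -2.0000], [-24.0000, 9.0000]].
det J = -99.1465.

-99.1465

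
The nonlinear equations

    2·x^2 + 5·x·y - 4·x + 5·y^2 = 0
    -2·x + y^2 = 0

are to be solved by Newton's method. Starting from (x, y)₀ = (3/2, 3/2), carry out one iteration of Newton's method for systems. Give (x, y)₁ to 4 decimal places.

(0.4133, 1.0255)

At (3/2, 3/2): F = (21.0000, -0.7500).
Jacobian J = [[4·x + 5·y - 4, 5·x + 10·y], [-2, 2·y]].
At the point, J = [[9.5000, 22.5000], [-2.0000, 3.0000]] (det J = 73.5000).
Solving J·Δ = −F gives Δ = (-1.0867, -0.4745).
Then the next iterate is (x, y)₁ = (0.4133, 1.0255).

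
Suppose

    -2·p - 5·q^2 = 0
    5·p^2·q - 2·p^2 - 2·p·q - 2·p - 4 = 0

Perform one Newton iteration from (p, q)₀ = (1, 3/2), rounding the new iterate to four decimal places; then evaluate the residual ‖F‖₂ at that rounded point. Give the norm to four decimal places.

10.1236

At (1, 3/2): F = (-13.2500, -3.5000).
Jacobian J = [[-2, -10·q], [10·p·q - 4·p - 2·q - 2, 5·p^2 - 2·p]].
At the point, J = [[-2.0000, -15.0000], [6.0000, 3.0000]] (det J = 84.0000).
Solving J·Δ = −F gives Δ = (1.0982, -1.0298).
Then the next iterate is (p, q)₁ = (2.0982, 0.4702).
Re-evaluating at (2.0982, 0.4702): F = (-5.301840, -8.624290), so ‖F‖₂ = 10.1236.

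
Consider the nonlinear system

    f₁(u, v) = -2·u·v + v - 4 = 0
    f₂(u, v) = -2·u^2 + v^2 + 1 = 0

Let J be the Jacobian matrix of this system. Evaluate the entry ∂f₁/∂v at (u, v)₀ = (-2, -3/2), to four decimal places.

∂f₁/∂v = -2·u + 1.
At (-2, -3/2) this is 5.0000.

5.0000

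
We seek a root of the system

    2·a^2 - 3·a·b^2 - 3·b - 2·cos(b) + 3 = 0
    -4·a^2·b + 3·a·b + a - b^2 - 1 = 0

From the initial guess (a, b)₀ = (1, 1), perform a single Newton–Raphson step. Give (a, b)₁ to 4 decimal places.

(0.7399, 0.6801)

At (1, 1): F = (-2.080605, -2.0000).
Jacobian J = [[4·a - 3·b^2, -6·a·b + 2·sin(b) - 3], [-8·a·b + 3·b + 1, -4·a^2 + 3·a - 2·b]].
At the point, J = [[1.0000, -7.317058], [-4.0000, -3.0000]] (det J = -32.268232).
Solving J·Δ = −F gives Δ = (-0.2601, -0.3199).
Then the next iterate is (a, b)₁ = (0.7399, 0.6801).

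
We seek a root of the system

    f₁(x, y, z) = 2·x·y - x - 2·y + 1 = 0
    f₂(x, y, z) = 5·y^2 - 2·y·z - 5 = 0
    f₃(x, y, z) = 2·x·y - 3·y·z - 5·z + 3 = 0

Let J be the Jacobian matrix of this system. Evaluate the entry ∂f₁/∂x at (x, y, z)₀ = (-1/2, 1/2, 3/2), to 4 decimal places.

0.0000

∂f₁/∂x = 2·y - 1.
At (-1/2, 1/2, 3/2) this is 0.0000.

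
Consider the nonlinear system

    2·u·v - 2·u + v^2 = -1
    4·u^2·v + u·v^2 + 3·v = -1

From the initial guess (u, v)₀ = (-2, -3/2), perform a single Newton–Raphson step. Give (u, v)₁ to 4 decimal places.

(-3.8255, 1.6968)

At (-2, -3/2): F = (13.2500, -32.0000).
Jacobian J = [[2·v - 2, 2·u + 2·v], [8·u·v + v^2, 4·u^2 + 2·u·v + 3]].
At the point, J = [[-5.0000, -7.0000], [26.2500, 25.0000]] (det J = 58.7500).
Solving J·Δ = −F gives Δ = (-1.8255, 3.1968).
Then the next iterate is (u, v)₁ = (-3.8255, 1.6968).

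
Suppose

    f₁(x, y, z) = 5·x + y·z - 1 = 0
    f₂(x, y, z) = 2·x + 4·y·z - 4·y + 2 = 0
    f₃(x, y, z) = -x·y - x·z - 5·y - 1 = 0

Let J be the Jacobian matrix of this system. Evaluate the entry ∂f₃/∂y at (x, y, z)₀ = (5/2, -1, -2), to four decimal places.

∂f₃/∂y = -x - 5.
At (5/2, -1, -2) this is -7.5000.

-7.5000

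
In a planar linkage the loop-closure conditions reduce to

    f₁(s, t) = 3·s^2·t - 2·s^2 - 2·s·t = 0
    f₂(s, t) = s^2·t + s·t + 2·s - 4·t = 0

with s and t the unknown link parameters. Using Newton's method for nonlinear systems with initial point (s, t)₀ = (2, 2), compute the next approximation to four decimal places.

(1.3333, 2.0000)

At (2, 2): F = (8.0000, 8.0000).
Jacobian J = [[6·s·t - 4·s - 2·t, 3·s^2 - 2·s], [2·s·t + t + 2, s^2 + s - 4]].
At the point, J = [[12.0000, 8.0000], [12.0000, 2.0000]] (det J = -72.0000).
Solving J·Δ = −F gives Δ = (-0.6667, 0.0000).
Then the next iterate is (s, t)₁ = (1.3333, 2.0000).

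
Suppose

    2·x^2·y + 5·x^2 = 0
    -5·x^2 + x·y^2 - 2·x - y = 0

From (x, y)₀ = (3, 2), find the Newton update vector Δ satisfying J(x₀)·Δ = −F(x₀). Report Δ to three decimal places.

(-1.484, -0.049)

At (3, 2): F = (81.000, -41.000).
Jacobian J = [[4·x·y + 10·x, 2·x^2], [-10·x + y^2 - 2, 2·x·y - 1]].
At the point, J = [[54.000, 18.000], [-28.000, 11.000]] (det J = 1098.000).
Solving J·Δ = −F gives Δ = (-1.484, -0.049).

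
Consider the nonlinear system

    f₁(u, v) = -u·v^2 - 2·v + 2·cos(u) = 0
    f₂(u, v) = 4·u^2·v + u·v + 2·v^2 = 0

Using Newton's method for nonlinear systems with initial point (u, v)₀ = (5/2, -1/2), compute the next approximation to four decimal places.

At (5/2, -1/2): F = (-1.227287, -13.2500).
Jacobian J = [[-v^2 - 2·sin(u), -2·u·v - 2], [8·u·v + v, 4·u^2 + u + 4·v]].
At the point, J = [[-1.446944, 0.5000], [-10.5000, 25.5000]] (det J = -31.647079).
Solving J·Δ = −F gives Δ = (-0.7796, 0.1986).
Then the next iterate is (u, v)₁ = (1.7204, -0.3014).

(1.7204, -0.3014)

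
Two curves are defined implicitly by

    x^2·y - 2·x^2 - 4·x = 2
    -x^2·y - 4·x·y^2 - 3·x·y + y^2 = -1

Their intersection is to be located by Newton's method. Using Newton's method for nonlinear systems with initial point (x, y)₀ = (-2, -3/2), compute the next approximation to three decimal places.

(-1.389, -1.026)

At (-2, -3/2): F = (-8.000, 18.250).
Jacobian J = [[2·x·y - 4·x - 4, x^2], [-2·x·y - 4·y^2 - 3·y, -x^2 - 8·x·y - 3·x + 2·y]].
At the point, J = [[10.000, 4.000], [-10.500, -25.000]] (det J = -208.000).
Solving J·Δ = −F gives Δ = (0.611, 0.474).
Then the next iterate is (x, y)₁ = (-1.389, -1.026).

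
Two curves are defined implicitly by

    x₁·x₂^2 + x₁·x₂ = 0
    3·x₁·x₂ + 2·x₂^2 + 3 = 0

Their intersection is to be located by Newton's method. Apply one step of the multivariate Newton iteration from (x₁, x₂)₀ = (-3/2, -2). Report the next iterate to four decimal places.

At (-3/2, -2): F = (-3.0000, 20.0000).
Jacobian J = [[x₂^2 + x₂, 2·x₁·x₂ + x₁], [3·x₂, 3·x₁ + 4·x₂]].
At the point, J = [[2.0000, 4.5000], [-6.0000, -12.5000]] (det J = 2.0000).
Solving J·Δ = −F gives Δ = (26.2500, -11.0000).
Then the next iterate is (x₁, x₂)₁ = (24.7500, -13.0000).

(24.7500, -13.0000)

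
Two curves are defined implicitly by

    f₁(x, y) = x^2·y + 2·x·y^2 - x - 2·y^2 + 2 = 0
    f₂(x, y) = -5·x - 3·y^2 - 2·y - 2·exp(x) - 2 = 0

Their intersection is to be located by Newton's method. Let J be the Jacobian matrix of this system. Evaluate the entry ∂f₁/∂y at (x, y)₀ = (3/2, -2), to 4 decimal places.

-1.7500

∂f₁/∂y = x^2 + 4·x·y - 4·y.
At (3/2, -2) this is -1.7500.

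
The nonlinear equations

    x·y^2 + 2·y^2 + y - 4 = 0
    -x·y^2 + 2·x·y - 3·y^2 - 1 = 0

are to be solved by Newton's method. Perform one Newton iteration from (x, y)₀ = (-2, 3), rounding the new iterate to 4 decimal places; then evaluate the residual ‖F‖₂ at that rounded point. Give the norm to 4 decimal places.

At (-2, 3): F = (-1.0000, -22.0000).
Jacobian J = [[y^2, 2·x·y + 4·y + 1], [-y^2 + 2·y, -2·x·y + 2·x - 6·y]].
At the point, J = [[9.0000, 1.0000], [-3.0000, -10.0000]] (det J = -87.0000).
Solving J·Δ = −F gives Δ = (0.3678, -2.3103).
Then the next iterate is (x, y)₁ = (-1.6322, 0.6897).
Re-evaluating at (-1.6322, 0.6897): F = (-3.135343, -3.902100), so ‖F‖₂ = 5.0057.

5.0057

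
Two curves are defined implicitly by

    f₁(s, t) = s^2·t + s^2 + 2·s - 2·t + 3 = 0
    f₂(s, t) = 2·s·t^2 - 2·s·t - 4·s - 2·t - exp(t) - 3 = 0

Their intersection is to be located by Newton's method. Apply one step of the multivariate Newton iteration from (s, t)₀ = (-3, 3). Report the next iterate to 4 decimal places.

(-2.0506, 2.1266)

At (-3, 3): F = (27.0000, -53.085537).
Jacobian J = [[2·s·t + 2·s + 2, s^2 - 2], [2·t^2 - 2·t - 4, 4·s·t - 2·s - exp(t) - 2]].
At the point, J = [[-22.0000, 7.0000], [8.0000, -52.085537]] (det J = 1089.881812).
Solving J·Δ = −F gives Δ = (0.9494, -0.8734).
Then the next iterate is (s, t)₁ = (-2.0506, 2.1266).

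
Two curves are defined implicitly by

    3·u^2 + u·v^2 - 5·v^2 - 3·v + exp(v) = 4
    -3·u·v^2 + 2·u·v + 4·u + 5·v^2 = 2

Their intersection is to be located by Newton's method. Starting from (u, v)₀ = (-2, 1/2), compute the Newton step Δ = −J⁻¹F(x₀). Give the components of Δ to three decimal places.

(-0.694, 1.743)

At (-2, 1/2): F = (6.39872, -9.250).
Jacobian J = [[6·u + v^2, 2·u·v - 10·v + exp(v) - 3], [-3·v^2 + 2·v + 4, -6·u·v + 2·u + 10·v]].
At the point, J = [[-11.750, -8.35128], [4.250, 7.000]] (det J = -46.75707).
Solving J·Δ = −F gives Δ = (-0.694, 1.743).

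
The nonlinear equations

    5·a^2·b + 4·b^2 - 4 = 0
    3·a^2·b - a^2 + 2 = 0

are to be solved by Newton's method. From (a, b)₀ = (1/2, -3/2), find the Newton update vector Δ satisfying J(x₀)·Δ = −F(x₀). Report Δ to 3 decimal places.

At (1/2, -3/2): F = (3.125, 0.625).
Jacobian J = [[10·a·b, 5·a^2 + 8·b], [6·a·b - 2·a, 3·a^2]].
At the point, J = [[-7.500, -10.750], [-5.500, 0.750]] (det J = -64.750).
Solving J·Δ = −F gives Δ = (0.140, 0.193).

(0.140, 0.193)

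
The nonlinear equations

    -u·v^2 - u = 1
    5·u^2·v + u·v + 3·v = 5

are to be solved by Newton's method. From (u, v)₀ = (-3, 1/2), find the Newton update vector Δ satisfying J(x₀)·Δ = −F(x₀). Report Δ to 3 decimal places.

(5.588, 1.412)

At (-3, 1/2): F = (2.750, 17.500).
Jacobian J = [[-v^2 - 1, -2·u·v], [10·u·v + v, 5·u^2 + u + 3]].
At the point, J = [[-1.250, 3.000], [-14.500, 45.000]] (det J = -12.750).
Solving J·Δ = −F gives Δ = (5.588, 1.412).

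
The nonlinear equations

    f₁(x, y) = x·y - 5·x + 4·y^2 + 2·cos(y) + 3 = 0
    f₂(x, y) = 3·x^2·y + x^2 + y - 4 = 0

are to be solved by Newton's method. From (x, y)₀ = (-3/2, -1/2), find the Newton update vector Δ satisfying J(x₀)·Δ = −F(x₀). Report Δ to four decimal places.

At (-3/2, -1/2): F = (14.005165, -5.6250).
Jacobian J = [[y - 5, x + 8·y - 2·sin(y)], [6·x·y + 2·x, 3·x^2 + 1]].
At the point, J = [[-5.5000, -4.541149], [1.5000, 7.7500]] (det J = -35.813277).
Solving J·Δ = −F gives Δ = (2.3175, 0.2773).

(2.3175, 0.2773)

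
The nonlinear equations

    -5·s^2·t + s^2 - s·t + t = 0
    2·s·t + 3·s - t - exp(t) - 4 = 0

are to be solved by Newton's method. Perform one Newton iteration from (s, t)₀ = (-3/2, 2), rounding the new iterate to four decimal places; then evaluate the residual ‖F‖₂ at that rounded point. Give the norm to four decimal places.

10.2143

At (-3/2, 2): F = (-15.2500, -23.889056).
Jacobian J = [[-10·s·t + 2·s - t, -5·s^2 - s + 1], [2·t + 3, 2·s - exp(t) - 1]].
At the point, J = [[25.0000, -8.7500], [7.0000, -11.389056]] (det J = -223.476402).
Solving J·Δ = −F gives Δ = (-0.1582, -2.1948).
Then the next iterate is (s, t)₁ = (-1.6582, -0.1948).
Re-evaluating at (-1.6582, -0.1948): F = (4.909947, -8.956765), so ‖F‖₂ = 10.2143.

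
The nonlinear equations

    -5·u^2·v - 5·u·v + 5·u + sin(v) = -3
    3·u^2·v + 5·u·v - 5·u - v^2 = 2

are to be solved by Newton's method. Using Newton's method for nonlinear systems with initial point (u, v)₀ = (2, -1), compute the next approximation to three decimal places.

At (2, -1): F = (42.15853, -35.000).
Jacobian J = [[-10·u·v - 5·v + 5, -5·u^2 - 5·u + cos(v)], [6·u·v + 5·v - 5, 3·u^2 + 5·u - 2·v]].
At the point, J = [[30.000, -29.45970], [-22.000, 24.000]] (det J = 71.88665).
Solving J·Δ = −F gives Δ = (0.268, 1.704).
Then the next iterate is (u, v)₁ = (2.268, 0.704).

(2.268, 0.704)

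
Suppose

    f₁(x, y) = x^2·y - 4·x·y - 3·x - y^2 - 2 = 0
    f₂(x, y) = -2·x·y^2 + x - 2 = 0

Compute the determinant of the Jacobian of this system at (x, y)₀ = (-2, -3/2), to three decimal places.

J = [[2·x·y - 4·y - 3, x^2 - 4·x - 2·y], [-2·y^2 + 1, -4·x·y]].
At the point, J = [[9.000, 15.000], [-3.500, -12.000]].
det J = -55.500.

-55.500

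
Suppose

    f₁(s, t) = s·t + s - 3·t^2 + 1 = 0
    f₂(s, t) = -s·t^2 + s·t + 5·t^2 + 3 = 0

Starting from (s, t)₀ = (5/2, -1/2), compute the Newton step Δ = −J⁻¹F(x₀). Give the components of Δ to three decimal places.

(3.167, -0.561)

At (5/2, -1/2): F = (1.500, 2.375).
Jacobian J = [[t + 1, s - 6·t], [-t^2 + t, -2·s·t + s + 10·t]].
At the point, J = [[0.500, 5.500], [-0.750, 0.000]] (det J = 4.125).
Solving J·Δ = −F gives Δ = (3.167, -0.561).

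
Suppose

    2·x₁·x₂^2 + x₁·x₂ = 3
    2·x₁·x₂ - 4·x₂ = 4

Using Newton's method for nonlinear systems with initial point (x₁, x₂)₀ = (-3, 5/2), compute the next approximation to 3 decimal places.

(28.800, 15.500)

At (-3, 5/2): F = (-48.000, -29.000).
Jacobian J = [[2·x₂^2 + x₂, 4·x₁·x₂ + x₁], [2·x₂, 2·x₁ - 4]].
At the point, J = [[15.000, -33.000], [5.000, -10.000]] (det J = 15.000).
Solving J·Δ = −F gives Δ = (31.800, 13.000).
Then the next iterate is (x₁, x₂)₁ = (28.800, 15.500).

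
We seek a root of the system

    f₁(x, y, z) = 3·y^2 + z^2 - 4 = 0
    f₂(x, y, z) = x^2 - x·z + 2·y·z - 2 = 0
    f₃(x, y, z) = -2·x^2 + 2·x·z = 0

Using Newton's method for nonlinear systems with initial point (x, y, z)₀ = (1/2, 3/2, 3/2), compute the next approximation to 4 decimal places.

(-0.0833, 1.0833, 1.0833)

At (1/2, 3/2, 3/2): F = (5.0000, 2.0000, 1.0000).
Jacobian J = [[0, 6·y, 2·z], [2·x - z, 2·z, -x + 2·y], [-4·x + 2·z, 0, 2·x]].
At the point, J = [[0.0000, 9.0000, 3.0000], [-0.5000, 3.0000, 2.5000], [1.0000, 0.0000, 1.0000]] (det J = 18.0000).
Solving J·Δ = −F gives Δ = (-0.5833, -0.4167, -0.4167).
Then the next iterate is (x, y, z)₁ = (-0.0833, 1.0833, 1.0833).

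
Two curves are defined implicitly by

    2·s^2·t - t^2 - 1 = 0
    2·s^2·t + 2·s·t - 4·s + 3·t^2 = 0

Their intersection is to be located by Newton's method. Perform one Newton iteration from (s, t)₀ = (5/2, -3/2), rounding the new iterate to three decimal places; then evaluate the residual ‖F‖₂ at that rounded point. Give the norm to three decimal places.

At (5/2, -3/2): F = (-22.000, -29.500).
Jacobian J = [[4·s·t, 2·s^2 - 2·t], [4·s·t + 2·t - 4, 2·s^2 + 2·s + 6·t]].
At the point, J = [[-15.000, 15.500], [-22.000, 8.500]] (det J = 213.500).
Solving J·Δ = −F gives Δ = (-1.266, 0.194).
Then the next iterate is (s, t)₁ = (1.234, -1.306).
Re-evaluating at (1.234, -1.306): F = (-6.68307, -7.01974), so ‖F‖₂ = 9.692.

9.692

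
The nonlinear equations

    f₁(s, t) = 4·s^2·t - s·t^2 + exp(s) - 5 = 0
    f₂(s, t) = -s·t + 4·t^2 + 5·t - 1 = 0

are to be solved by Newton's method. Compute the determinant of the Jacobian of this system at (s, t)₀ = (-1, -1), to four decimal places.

J = [[8·s·t - t^2 + exp(s), 4·s^2 - 2·s·t], [-t, -s + 8·t + 5]].
At the point, J = [[7.367879, 2.0000], [1.0000, -2.0000]].
det J = -16.7358.

-16.7358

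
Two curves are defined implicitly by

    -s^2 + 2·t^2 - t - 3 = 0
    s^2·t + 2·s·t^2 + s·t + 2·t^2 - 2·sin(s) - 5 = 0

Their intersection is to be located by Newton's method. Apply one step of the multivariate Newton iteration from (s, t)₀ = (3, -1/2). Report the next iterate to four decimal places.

(0.3449, 1.1435)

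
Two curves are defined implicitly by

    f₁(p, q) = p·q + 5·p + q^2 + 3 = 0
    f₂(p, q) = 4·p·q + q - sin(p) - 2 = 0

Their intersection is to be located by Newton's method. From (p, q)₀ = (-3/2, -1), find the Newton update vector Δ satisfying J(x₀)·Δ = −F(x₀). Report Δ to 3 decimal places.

At (-3/2, -1): F = (-2.000, 3.99749).
Jacobian J = [[q + 5, p + 2·q], [4·q - cos(p), 4·p + 1]].
At the point, J = [[4.000, -3.500], [-4.07074, -5.000]] (det J = -34.24758).
Solving J·Δ = −F gives Δ = (0.701, 0.229).

(0.701, 0.229)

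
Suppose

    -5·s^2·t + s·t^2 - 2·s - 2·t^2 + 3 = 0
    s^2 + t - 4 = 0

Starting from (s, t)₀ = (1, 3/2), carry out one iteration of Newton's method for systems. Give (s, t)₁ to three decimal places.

At (1, 3/2): F = (-8.750, -1.500).
Jacobian J = [[-10·s·t + t^2 - 2, -5·s^2 + 2·s·t - 4·t], [2·s, 1]].
At the point, J = [[-14.750, -8.000], [2.000, 1.000]] (det J = 1.250).
Solving J·Δ = −F gives Δ = (16.600, -31.700).
Then the next iterate is (s, t)₁ = (17.600, -30.200).

(17.600, -30.200)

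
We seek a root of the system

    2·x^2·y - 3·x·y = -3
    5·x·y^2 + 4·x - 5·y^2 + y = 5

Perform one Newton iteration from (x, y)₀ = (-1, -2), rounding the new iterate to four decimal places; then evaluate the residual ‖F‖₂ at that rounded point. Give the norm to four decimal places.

15.6613

At (-1, -2): F = (-7.0000, -51.0000).
Jacobian J = [[4·x·y - 3·y, 2·x^2 - 3·x], [5·y^2 + 4, 10·x·y - 10·y + 1]].
At the point, J = [[14.0000, 5.0000], [24.0000, 41.0000]] (det J = 454.0000).
Solving J·Δ = −F gives Δ = (0.0705, 1.2026).
Then the next iterate is (x, y)₁ = (-0.9295, -0.7974).
Re-evaluating at (-0.9295, -0.7974): F = (-0.601410, -15.649732), so ‖F‖₂ = 15.6613.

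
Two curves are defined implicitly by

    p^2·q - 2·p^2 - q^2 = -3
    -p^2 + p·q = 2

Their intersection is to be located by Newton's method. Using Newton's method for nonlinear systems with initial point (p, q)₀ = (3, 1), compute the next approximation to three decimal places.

(0.941, 0.235)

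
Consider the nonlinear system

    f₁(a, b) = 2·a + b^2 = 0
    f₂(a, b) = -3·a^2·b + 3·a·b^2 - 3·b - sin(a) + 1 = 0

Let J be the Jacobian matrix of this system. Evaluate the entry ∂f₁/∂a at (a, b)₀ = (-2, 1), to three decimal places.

2.000

∂f₁/∂a = 2.
At (-2, 1) this is 2.000.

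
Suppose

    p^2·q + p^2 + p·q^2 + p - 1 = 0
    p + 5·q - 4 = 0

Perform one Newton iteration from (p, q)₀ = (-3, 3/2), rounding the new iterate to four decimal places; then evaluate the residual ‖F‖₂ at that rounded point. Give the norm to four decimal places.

2.9200

At (-3, 3/2): F = (11.7500, 0.5000).
Jacobian J = [[2·p·q + 2·p + q^2 + 1, p^2 + 2·p·q], [1, 5]].
At the point, J = [[-11.7500, 0.0000], [1.0000, 5.0000]] (det J = -58.7500).
Solving J·Δ = −F gives Δ = (1.0000, -0.3000).
Then the next iterate is (p, q)₁ = (-2.0000, 1.2000).
Re-evaluating at (-2.0000, 1.2000): F = (2.9200, 0.0000), so ‖F‖₂ = 2.9200.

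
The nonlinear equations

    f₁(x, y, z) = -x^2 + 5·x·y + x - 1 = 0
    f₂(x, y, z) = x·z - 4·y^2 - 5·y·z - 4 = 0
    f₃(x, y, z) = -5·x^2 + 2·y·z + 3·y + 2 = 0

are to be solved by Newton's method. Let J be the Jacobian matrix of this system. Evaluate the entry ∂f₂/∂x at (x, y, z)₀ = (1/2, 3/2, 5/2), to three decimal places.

2.500

∂f₂/∂x = z.
At (1/2, 3/2, 5/2) this is 2.500.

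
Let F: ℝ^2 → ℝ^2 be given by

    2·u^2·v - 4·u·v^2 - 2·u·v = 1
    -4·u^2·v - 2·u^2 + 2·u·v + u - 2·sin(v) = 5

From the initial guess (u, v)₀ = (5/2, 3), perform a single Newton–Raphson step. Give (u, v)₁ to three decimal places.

At (5/2, 3): F = (-68.500, -75.28224).
Jacobian J = [[4·u·v - 4·v^2 - 2·v, 2·u^2 - 8·u·v - 2·u], [-8·u·v - 4·u + 2·v + 1, -4·u^2 + 2·u - 2·cos(v)]].
At the point, J = [[-12.000, -52.500], [-63.000, -18.02002]] (det J = -3091.25982).
Solving J·Δ = −F gives Δ = (-0.879, -1.104).
Then the next iterate is (u, v)₁ = (1.621, 1.896).

(1.621, 1.896)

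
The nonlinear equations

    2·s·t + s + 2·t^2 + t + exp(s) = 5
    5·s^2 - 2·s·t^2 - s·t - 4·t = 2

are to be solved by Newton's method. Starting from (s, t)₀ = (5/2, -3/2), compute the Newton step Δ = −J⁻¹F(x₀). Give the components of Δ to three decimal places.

(-0.509, -1.947)

At (5/2, -3/2): F = (5.18249, 27.750).
Jacobian J = [[2·t + exp(s) + 1, 2·s + 4·t + 1], [10·s - 2·t^2 - t, -4·s·t - s - 4]].
At the point, J = [[10.18249, 0.000], [22.000, 8.500]] (det J = 86.55120).
Solving J·Δ = −F gives Δ = (-0.509, -1.947).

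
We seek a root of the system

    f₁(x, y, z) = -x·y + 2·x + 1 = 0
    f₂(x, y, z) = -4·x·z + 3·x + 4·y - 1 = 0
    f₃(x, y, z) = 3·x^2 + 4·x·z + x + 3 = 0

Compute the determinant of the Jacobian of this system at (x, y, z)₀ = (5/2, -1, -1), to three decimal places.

595.000

J = [[-y + 2, -x, 0], [-4·z + 3, 4, -4·x], [6·x + 4·z + 1, 0, 4·x]].
At the point, J = [[3.000, -2.500, 0.000], [7.000, 4.000, -10.000], [12.000, 0.000, 10.000]].
det J = 595.000.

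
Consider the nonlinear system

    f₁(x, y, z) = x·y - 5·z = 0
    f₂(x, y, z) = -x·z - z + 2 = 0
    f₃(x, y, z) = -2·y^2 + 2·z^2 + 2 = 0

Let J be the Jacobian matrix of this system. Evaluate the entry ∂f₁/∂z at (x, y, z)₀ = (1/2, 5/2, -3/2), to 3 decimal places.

∂f₁/∂z = -5.
At (1/2, 5/2, -3/2) this is -5.000.

-5.000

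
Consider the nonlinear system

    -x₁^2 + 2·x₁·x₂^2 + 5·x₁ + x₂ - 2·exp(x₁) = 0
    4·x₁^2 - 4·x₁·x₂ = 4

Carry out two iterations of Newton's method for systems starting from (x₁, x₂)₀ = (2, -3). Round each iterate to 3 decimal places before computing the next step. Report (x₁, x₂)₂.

(0.554, -1.798)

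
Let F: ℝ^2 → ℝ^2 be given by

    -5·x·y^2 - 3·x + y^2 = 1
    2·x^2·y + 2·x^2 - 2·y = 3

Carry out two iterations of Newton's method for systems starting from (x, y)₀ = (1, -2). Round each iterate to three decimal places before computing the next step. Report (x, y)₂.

(-0.382, -1.720)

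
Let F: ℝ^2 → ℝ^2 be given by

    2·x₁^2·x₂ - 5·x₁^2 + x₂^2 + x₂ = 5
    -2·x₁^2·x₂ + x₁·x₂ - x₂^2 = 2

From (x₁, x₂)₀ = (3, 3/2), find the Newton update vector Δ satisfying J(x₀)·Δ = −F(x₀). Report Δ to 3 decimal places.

At (3, 3/2): F = (-19.250, -26.750).
Jacobian J = [[4·x₁·x₂ - 10·x₁, 2·x₁^2 + 2·x₂ + 1], [-4·x₁·x₂ + x₂, -2·x₁^2 + x₁ - 2·x₂]].
At the point, J = [[-12.000, 22.000], [-16.500, -18.000]] (det J = 579.000).
Solving J·Δ = −F gives Δ = (-1.615, -0.006).

(-1.615, -0.006)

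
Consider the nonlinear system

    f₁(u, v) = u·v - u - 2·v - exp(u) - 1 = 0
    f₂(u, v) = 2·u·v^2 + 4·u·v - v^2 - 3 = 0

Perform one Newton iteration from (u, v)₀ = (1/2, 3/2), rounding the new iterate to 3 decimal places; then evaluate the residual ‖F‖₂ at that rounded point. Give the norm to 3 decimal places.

At (1/2, 3/2): F = (-5.39872, 0.000).
Jacobian J = [[v - exp(u) - 1, u - 2], [2·v^2 + 4·v, 4·u·v + 4·u - 2·v]].
At the point, J = [[-1.14872, -1.500], [10.500, 2.000]] (det J = 13.45256).
Solving J·Δ = −F gives Δ = (0.803, -4.214).
Then the next iterate is (u, v)₁ = (1.303, -2.714).
Re-evaluating at (1.303, -2.714): F = (-4.09166, -5.31590), so ‖F‖₂ = 6.708.

6.708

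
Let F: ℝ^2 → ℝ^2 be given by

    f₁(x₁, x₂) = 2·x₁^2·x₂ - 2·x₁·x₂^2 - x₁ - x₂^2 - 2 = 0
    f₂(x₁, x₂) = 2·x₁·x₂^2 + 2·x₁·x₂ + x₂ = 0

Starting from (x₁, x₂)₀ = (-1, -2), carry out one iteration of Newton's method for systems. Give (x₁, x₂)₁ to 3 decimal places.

At (-1, -2): F = (-1.000, -6.000).
Jacobian J = [[4·x₁·x₂ - 2·x₂^2 - 1, 2·x₁^2 - 4·x₁·x₂ - 2·x₂], [2·x₂^2 + 2·x₂, 4·x₁·x₂ + 2·x₁ + 1]].
At the point, J = [[-1.000, -2.000], [4.000, 7.000]] (det J = 1.000).
Solving J·Δ = −F gives Δ = (19.000, -10.000).
Then the next iterate is (x₁, x₂)₁ = (18.000, -12.000).

(18.000, -12.000)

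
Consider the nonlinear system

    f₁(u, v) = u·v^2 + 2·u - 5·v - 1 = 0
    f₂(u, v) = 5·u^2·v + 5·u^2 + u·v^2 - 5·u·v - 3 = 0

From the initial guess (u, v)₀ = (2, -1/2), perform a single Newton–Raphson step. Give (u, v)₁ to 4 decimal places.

(0.7366, -0.0490)

At (2, -1/2): F = (6.0000, 12.5000).
Jacobian J = [[v^2 + 2, 2·u·v - 5], [10·u·v + 10·u + v^2 - 5·v, 5·u^2 + 2·u·v - 5·u]].
At the point, J = [[2.2500, -7.0000], [12.7500, 8.0000]] (det J = 107.2500).
Solving J·Δ = −F gives Δ = (-1.2634, 0.4510).
Then the next iterate is (u, v)₁ = (0.7366, -0.0490).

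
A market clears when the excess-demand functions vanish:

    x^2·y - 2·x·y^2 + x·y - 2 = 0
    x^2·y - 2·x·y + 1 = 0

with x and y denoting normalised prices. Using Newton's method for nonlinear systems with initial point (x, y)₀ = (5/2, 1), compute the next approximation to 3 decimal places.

At (5/2, 1): F = (1.750, 2.250).
Jacobian J = [[2·x·y - 2·y^2 + y, x^2 - 4·x·y + x], [2·x·y - 2·y, x^2 - 2·x]].
At the point, J = [[4.000, -1.250], [3.000, 1.250]] (det J = 8.750).
Solving J·Δ = −F gives Δ = (-0.571, -0.429).
Then the next iterate is (x, y)₁ = (1.929, 0.571).

(1.929, 0.571)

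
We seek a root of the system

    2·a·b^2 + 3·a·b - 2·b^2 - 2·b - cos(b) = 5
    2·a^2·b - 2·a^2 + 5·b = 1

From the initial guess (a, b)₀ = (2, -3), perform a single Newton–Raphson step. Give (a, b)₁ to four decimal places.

(-0.5426, -5.5664)

At (2, -3): F = (1.989992, -48.0000).
Jacobian J = [[2·b^2 + 3·b, 4·a·b + 3·a - 4·b + sin(b) - 2], [4·a·b - 4·a, 2·a^2 + 5]].
At the point, J = [[9.0000, -8.141120], [-32.0000, 13.0000]] (det J = -143.515840).
Solving J·Δ = −F gives Δ = (-2.5426, -2.5664).
Then the next iterate is (a, b)₁ = (-0.5426, -5.5664).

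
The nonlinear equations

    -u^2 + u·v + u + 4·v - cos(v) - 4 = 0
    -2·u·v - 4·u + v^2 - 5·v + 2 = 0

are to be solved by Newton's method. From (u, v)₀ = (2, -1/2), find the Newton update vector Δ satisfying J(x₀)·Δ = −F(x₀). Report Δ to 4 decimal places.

At (2, -1/2): F = (-9.877583, -1.2500).
Jacobian J = [[-2·u + v + 1, u + sin(v) + 4], [-2·v - 4, -2·u + 2·v - 5]].
At the point, J = [[-3.5000, 5.520574], [-3.0000, -10.0000]] (det J = 51.561723).
Solving J·Δ = −F gives Δ = (-2.0495, 0.4899).

(-2.0495, 0.4899)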